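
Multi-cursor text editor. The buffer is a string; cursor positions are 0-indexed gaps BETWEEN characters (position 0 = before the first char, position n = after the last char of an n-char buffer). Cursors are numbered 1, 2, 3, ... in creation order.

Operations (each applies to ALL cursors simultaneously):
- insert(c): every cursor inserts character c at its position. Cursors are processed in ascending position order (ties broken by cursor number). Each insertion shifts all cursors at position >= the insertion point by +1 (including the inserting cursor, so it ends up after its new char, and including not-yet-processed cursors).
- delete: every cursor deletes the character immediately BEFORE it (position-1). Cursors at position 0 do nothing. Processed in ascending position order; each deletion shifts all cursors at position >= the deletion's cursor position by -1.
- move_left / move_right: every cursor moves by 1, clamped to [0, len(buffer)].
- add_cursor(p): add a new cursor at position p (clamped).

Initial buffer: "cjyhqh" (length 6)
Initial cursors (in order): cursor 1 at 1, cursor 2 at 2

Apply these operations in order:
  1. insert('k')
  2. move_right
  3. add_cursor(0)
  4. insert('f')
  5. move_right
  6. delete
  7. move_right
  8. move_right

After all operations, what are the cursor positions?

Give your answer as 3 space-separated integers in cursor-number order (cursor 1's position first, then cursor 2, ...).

After op 1 (insert('k')): buffer="ckjkyhqh" (len 8), cursors c1@2 c2@4, authorship .1.2....
After op 2 (move_right): buffer="ckjkyhqh" (len 8), cursors c1@3 c2@5, authorship .1.2....
After op 3 (add_cursor(0)): buffer="ckjkyhqh" (len 8), cursors c3@0 c1@3 c2@5, authorship .1.2....
After op 4 (insert('f')): buffer="fckjfkyfhqh" (len 11), cursors c3@1 c1@5 c2@8, authorship 3.1.12.2...
After op 5 (move_right): buffer="fckjfkyfhqh" (len 11), cursors c3@2 c1@6 c2@9, authorship 3.1.12.2...
After op 6 (delete): buffer="fkjfyfqh" (len 8), cursors c3@1 c1@4 c2@6, authorship 31.1.2..
After op 7 (move_right): buffer="fkjfyfqh" (len 8), cursors c3@2 c1@5 c2@7, authorship 31.1.2..
After op 8 (move_right): buffer="fkjfyfqh" (len 8), cursors c3@3 c1@6 c2@8, authorship 31.1.2..

Answer: 6 8 3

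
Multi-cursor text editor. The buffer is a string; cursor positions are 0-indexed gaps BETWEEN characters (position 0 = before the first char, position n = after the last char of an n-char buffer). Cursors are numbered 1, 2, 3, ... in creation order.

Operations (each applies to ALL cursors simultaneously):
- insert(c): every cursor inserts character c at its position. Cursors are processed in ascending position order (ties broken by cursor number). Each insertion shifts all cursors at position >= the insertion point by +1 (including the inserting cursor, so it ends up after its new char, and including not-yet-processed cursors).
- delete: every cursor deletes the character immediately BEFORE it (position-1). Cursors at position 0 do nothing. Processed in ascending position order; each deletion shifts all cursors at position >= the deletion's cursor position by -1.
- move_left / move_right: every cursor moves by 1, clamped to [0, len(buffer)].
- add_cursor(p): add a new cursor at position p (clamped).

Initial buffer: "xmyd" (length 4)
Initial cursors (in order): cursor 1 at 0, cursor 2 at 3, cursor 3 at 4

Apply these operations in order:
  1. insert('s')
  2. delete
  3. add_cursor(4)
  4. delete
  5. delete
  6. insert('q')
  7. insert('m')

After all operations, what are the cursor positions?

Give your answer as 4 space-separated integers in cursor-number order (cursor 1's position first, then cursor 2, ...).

After op 1 (insert('s')): buffer="sxmysds" (len 7), cursors c1@1 c2@5 c3@7, authorship 1...2.3
After op 2 (delete): buffer="xmyd" (len 4), cursors c1@0 c2@3 c3@4, authorship ....
After op 3 (add_cursor(4)): buffer="xmyd" (len 4), cursors c1@0 c2@3 c3@4 c4@4, authorship ....
After op 4 (delete): buffer="x" (len 1), cursors c1@0 c2@1 c3@1 c4@1, authorship .
After op 5 (delete): buffer="" (len 0), cursors c1@0 c2@0 c3@0 c4@0, authorship 
After op 6 (insert('q')): buffer="qqqq" (len 4), cursors c1@4 c2@4 c3@4 c4@4, authorship 1234
After op 7 (insert('m')): buffer="qqqqmmmm" (len 8), cursors c1@8 c2@8 c3@8 c4@8, authorship 12341234

Answer: 8 8 8 8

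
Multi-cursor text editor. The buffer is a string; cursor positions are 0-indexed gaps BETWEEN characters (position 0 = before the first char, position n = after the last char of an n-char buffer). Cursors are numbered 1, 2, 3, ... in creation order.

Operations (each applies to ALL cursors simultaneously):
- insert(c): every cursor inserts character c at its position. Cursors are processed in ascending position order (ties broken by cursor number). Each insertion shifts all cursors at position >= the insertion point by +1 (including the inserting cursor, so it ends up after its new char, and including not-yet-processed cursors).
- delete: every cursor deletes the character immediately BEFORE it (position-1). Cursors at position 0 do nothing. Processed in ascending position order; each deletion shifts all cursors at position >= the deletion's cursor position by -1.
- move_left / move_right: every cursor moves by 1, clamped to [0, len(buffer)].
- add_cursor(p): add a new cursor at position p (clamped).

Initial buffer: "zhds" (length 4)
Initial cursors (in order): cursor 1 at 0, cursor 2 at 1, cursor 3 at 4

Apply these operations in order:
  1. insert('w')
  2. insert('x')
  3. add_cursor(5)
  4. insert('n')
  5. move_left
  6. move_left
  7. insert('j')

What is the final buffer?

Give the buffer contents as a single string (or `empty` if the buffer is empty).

After op 1 (insert('w')): buffer="wzwhdsw" (len 7), cursors c1@1 c2@3 c3@7, authorship 1.2...3
After op 2 (insert('x')): buffer="wxzwxhdswx" (len 10), cursors c1@2 c2@5 c3@10, authorship 11.22...33
After op 3 (add_cursor(5)): buffer="wxzwxhdswx" (len 10), cursors c1@2 c2@5 c4@5 c3@10, authorship 11.22...33
After op 4 (insert('n')): buffer="wxnzwxnnhdswxn" (len 14), cursors c1@3 c2@8 c4@8 c3@14, authorship 111.2224...333
After op 5 (move_left): buffer="wxnzwxnnhdswxn" (len 14), cursors c1@2 c2@7 c4@7 c3@13, authorship 111.2224...333
After op 6 (move_left): buffer="wxnzwxnnhdswxn" (len 14), cursors c1@1 c2@6 c4@6 c3@12, authorship 111.2224...333
After op 7 (insert('j')): buffer="wjxnzwxjjnnhdswjxn" (len 18), cursors c1@2 c2@9 c4@9 c3@16, authorship 1111.222424...3333

Answer: wjxnzwxjjnnhdswjxn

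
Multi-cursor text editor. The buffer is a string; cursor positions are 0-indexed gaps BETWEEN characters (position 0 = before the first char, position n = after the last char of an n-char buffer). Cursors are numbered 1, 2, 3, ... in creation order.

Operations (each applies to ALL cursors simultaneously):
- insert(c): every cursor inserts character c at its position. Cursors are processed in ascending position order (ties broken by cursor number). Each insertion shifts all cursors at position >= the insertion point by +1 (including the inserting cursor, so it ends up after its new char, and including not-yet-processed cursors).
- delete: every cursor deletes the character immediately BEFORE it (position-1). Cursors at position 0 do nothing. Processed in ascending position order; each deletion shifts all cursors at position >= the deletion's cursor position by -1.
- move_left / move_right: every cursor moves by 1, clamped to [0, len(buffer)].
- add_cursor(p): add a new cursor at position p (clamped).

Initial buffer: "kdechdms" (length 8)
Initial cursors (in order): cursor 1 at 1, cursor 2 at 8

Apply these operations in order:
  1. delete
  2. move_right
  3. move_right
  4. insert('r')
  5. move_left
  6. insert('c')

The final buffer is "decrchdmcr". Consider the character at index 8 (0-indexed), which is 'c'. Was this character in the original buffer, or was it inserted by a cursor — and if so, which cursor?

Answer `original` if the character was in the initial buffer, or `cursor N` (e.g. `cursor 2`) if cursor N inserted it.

After op 1 (delete): buffer="dechdm" (len 6), cursors c1@0 c2@6, authorship ......
After op 2 (move_right): buffer="dechdm" (len 6), cursors c1@1 c2@6, authorship ......
After op 3 (move_right): buffer="dechdm" (len 6), cursors c1@2 c2@6, authorship ......
After op 4 (insert('r')): buffer="derchdmr" (len 8), cursors c1@3 c2@8, authorship ..1....2
After op 5 (move_left): buffer="derchdmr" (len 8), cursors c1@2 c2@7, authorship ..1....2
After op 6 (insert('c')): buffer="decrchdmcr" (len 10), cursors c1@3 c2@9, authorship ..11....22
Authorship (.=original, N=cursor N): . . 1 1 . . . . 2 2
Index 8: author = 2

Answer: cursor 2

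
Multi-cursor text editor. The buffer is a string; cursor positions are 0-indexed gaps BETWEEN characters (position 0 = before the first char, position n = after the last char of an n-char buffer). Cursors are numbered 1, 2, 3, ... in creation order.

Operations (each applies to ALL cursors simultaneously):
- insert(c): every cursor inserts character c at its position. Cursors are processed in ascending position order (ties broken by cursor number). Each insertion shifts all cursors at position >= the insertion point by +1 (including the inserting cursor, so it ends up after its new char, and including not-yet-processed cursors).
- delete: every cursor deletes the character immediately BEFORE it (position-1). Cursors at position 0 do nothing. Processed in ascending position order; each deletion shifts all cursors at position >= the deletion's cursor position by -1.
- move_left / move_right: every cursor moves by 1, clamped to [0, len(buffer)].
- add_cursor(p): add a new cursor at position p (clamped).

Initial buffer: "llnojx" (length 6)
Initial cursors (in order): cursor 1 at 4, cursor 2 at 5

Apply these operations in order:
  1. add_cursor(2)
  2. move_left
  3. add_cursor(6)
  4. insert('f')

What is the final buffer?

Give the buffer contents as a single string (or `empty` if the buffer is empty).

After op 1 (add_cursor(2)): buffer="llnojx" (len 6), cursors c3@2 c1@4 c2@5, authorship ......
After op 2 (move_left): buffer="llnojx" (len 6), cursors c3@1 c1@3 c2@4, authorship ......
After op 3 (add_cursor(6)): buffer="llnojx" (len 6), cursors c3@1 c1@3 c2@4 c4@6, authorship ......
After op 4 (insert('f')): buffer="lflnfofjxf" (len 10), cursors c3@2 c1@5 c2@7 c4@10, authorship .3..1.2..4

Answer: lflnfofjxf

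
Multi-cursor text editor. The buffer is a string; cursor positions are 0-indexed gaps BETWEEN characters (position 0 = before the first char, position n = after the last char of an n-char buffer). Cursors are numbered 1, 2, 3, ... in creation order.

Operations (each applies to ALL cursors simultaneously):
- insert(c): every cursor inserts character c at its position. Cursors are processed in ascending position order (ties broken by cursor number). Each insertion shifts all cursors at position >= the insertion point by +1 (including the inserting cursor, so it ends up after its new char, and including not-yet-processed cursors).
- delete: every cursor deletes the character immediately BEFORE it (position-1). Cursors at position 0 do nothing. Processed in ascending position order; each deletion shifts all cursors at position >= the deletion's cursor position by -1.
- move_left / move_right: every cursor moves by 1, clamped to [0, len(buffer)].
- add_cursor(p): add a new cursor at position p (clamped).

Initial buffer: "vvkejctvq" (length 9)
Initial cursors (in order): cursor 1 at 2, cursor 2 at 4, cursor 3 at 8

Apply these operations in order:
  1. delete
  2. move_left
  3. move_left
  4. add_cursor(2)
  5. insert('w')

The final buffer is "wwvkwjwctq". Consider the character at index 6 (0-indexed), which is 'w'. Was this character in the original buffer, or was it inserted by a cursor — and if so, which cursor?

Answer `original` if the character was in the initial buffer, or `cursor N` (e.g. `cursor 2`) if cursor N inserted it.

Answer: cursor 3

Derivation:
After op 1 (delete): buffer="vkjctq" (len 6), cursors c1@1 c2@2 c3@5, authorship ......
After op 2 (move_left): buffer="vkjctq" (len 6), cursors c1@0 c2@1 c3@4, authorship ......
After op 3 (move_left): buffer="vkjctq" (len 6), cursors c1@0 c2@0 c3@3, authorship ......
After op 4 (add_cursor(2)): buffer="vkjctq" (len 6), cursors c1@0 c2@0 c4@2 c3@3, authorship ......
After op 5 (insert('w')): buffer="wwvkwjwctq" (len 10), cursors c1@2 c2@2 c4@5 c3@7, authorship 12..4.3...
Authorship (.=original, N=cursor N): 1 2 . . 4 . 3 . . .
Index 6: author = 3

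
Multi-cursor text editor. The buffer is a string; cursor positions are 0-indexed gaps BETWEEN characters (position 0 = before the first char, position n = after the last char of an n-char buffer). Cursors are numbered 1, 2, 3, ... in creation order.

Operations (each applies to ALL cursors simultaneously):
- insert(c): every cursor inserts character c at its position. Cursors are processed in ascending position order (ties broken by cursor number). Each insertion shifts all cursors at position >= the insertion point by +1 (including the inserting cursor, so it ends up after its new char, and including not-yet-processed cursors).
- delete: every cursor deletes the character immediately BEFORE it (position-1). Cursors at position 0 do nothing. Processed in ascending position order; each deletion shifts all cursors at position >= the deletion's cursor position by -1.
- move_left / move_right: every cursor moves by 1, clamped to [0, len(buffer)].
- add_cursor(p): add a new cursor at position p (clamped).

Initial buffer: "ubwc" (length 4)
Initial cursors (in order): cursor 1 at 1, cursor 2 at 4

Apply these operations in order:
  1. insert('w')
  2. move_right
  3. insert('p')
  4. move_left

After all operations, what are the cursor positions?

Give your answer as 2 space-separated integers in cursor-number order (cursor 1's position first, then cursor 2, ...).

Answer: 3 7

Derivation:
After op 1 (insert('w')): buffer="uwbwcw" (len 6), cursors c1@2 c2@6, authorship .1...2
After op 2 (move_right): buffer="uwbwcw" (len 6), cursors c1@3 c2@6, authorship .1...2
After op 3 (insert('p')): buffer="uwbpwcwp" (len 8), cursors c1@4 c2@8, authorship .1.1..22
After op 4 (move_left): buffer="uwbpwcwp" (len 8), cursors c1@3 c2@7, authorship .1.1..22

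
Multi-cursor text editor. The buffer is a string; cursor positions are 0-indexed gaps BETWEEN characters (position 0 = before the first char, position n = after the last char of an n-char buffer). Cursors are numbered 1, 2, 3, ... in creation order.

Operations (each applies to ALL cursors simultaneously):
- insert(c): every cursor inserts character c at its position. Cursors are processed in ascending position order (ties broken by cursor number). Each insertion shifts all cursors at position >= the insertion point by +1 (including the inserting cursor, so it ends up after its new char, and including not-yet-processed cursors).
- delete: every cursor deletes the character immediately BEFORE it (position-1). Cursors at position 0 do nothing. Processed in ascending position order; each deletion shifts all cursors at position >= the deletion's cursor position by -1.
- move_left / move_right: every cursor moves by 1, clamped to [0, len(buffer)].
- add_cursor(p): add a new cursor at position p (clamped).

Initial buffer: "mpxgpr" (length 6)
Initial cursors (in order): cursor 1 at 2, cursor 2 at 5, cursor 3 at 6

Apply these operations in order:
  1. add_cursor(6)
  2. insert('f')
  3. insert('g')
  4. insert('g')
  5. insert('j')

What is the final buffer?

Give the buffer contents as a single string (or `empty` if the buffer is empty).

Answer: mpfggjxgpfggjrffggggjj

Derivation:
After op 1 (add_cursor(6)): buffer="mpxgpr" (len 6), cursors c1@2 c2@5 c3@6 c4@6, authorship ......
After op 2 (insert('f')): buffer="mpfxgpfrff" (len 10), cursors c1@3 c2@7 c3@10 c4@10, authorship ..1...2.34
After op 3 (insert('g')): buffer="mpfgxgpfgrffgg" (len 14), cursors c1@4 c2@9 c3@14 c4@14, authorship ..11...22.3434
After op 4 (insert('g')): buffer="mpfggxgpfggrffgggg" (len 18), cursors c1@5 c2@11 c3@18 c4@18, authorship ..111...222.343434
After op 5 (insert('j')): buffer="mpfggjxgpfggjrffggggjj" (len 22), cursors c1@6 c2@13 c3@22 c4@22, authorship ..1111...2222.34343434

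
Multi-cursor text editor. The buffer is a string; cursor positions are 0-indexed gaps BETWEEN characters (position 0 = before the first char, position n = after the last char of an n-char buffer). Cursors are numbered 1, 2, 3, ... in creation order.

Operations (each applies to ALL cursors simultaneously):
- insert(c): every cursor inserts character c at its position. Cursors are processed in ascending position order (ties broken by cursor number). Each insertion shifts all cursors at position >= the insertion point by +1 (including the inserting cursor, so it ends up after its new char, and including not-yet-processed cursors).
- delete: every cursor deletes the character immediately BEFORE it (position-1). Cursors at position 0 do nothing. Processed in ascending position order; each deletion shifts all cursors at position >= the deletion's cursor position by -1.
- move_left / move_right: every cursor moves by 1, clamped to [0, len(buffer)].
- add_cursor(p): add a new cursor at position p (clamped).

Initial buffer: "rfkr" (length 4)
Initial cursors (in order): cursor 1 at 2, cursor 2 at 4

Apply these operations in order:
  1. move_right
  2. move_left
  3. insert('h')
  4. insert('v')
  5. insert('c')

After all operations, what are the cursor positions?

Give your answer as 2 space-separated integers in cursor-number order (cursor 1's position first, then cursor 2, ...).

After op 1 (move_right): buffer="rfkr" (len 4), cursors c1@3 c2@4, authorship ....
After op 2 (move_left): buffer="rfkr" (len 4), cursors c1@2 c2@3, authorship ....
After op 3 (insert('h')): buffer="rfhkhr" (len 6), cursors c1@3 c2@5, authorship ..1.2.
After op 4 (insert('v')): buffer="rfhvkhvr" (len 8), cursors c1@4 c2@7, authorship ..11.22.
After op 5 (insert('c')): buffer="rfhvckhvcr" (len 10), cursors c1@5 c2@9, authorship ..111.222.

Answer: 5 9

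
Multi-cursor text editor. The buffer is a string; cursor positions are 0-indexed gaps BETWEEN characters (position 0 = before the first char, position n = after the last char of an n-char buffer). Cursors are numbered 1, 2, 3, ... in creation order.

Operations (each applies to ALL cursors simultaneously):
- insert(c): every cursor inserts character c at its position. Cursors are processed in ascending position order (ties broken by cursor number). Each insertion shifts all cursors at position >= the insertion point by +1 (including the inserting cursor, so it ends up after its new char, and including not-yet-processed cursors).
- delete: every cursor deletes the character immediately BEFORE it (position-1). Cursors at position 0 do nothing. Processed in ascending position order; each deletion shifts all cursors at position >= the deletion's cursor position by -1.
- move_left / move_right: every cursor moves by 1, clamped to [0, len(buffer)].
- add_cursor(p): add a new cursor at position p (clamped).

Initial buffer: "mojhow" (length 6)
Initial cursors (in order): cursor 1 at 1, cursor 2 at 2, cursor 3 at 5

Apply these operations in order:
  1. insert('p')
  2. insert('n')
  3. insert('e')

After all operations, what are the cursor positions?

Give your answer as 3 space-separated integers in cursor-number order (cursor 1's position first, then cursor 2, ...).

Answer: 4 8 14

Derivation:
After op 1 (insert('p')): buffer="mpopjhopw" (len 9), cursors c1@2 c2@4 c3@8, authorship .1.2...3.
After op 2 (insert('n')): buffer="mpnopnjhopnw" (len 12), cursors c1@3 c2@6 c3@11, authorship .11.22...33.
After op 3 (insert('e')): buffer="mpneopnejhopnew" (len 15), cursors c1@4 c2@8 c3@14, authorship .111.222...333.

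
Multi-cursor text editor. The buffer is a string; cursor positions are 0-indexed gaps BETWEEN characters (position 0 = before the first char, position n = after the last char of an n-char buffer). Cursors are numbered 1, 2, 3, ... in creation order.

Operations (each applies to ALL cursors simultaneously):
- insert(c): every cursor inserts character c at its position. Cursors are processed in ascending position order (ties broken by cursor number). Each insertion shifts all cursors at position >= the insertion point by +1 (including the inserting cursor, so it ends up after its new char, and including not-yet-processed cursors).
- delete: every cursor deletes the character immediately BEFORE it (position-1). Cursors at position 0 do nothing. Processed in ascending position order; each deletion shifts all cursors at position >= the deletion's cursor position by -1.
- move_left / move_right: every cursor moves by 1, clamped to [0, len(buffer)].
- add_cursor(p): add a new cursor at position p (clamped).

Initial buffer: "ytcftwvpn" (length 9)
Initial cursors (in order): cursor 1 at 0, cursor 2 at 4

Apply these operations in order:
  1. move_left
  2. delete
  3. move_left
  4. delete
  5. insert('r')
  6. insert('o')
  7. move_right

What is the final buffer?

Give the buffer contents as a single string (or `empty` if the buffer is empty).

Answer: rrootftwvpn

Derivation:
After op 1 (move_left): buffer="ytcftwvpn" (len 9), cursors c1@0 c2@3, authorship .........
After op 2 (delete): buffer="ytftwvpn" (len 8), cursors c1@0 c2@2, authorship ........
After op 3 (move_left): buffer="ytftwvpn" (len 8), cursors c1@0 c2@1, authorship ........
After op 4 (delete): buffer="tftwvpn" (len 7), cursors c1@0 c2@0, authorship .......
After op 5 (insert('r')): buffer="rrtftwvpn" (len 9), cursors c1@2 c2@2, authorship 12.......
After op 6 (insert('o')): buffer="rrootftwvpn" (len 11), cursors c1@4 c2@4, authorship 1212.......
After op 7 (move_right): buffer="rrootftwvpn" (len 11), cursors c1@5 c2@5, authorship 1212.......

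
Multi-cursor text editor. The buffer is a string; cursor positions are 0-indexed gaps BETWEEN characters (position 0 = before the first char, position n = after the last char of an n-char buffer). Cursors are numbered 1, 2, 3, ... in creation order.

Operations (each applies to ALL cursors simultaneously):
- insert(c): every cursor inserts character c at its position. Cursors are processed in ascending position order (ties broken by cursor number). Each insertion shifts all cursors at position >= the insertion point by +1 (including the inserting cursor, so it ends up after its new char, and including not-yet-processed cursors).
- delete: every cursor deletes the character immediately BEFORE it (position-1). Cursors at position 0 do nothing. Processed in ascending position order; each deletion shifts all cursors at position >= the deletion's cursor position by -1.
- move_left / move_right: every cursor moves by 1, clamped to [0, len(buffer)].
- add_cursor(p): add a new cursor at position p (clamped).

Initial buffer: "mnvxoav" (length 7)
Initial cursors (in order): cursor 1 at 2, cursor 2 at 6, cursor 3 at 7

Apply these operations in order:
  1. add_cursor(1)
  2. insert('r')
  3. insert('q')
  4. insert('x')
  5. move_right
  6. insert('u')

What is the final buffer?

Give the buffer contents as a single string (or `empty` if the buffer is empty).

Answer: mrqxnurqxvuxoarqxvurqxu

Derivation:
After op 1 (add_cursor(1)): buffer="mnvxoav" (len 7), cursors c4@1 c1@2 c2@6 c3@7, authorship .......
After op 2 (insert('r')): buffer="mrnrvxoarvr" (len 11), cursors c4@2 c1@4 c2@9 c3@11, authorship .4.1....2.3
After op 3 (insert('q')): buffer="mrqnrqvxoarqvrq" (len 15), cursors c4@3 c1@6 c2@12 c3@15, authorship .44.11....22.33
After op 4 (insert('x')): buffer="mrqxnrqxvxoarqxvrqx" (len 19), cursors c4@4 c1@8 c2@15 c3@19, authorship .444.111....222.333
After op 5 (move_right): buffer="mrqxnrqxvxoarqxvrqx" (len 19), cursors c4@5 c1@9 c2@16 c3@19, authorship .444.111....222.333
After op 6 (insert('u')): buffer="mrqxnurqxvuxoarqxvurqxu" (len 23), cursors c4@6 c1@11 c2@19 c3@23, authorship .444.4111.1...222.23333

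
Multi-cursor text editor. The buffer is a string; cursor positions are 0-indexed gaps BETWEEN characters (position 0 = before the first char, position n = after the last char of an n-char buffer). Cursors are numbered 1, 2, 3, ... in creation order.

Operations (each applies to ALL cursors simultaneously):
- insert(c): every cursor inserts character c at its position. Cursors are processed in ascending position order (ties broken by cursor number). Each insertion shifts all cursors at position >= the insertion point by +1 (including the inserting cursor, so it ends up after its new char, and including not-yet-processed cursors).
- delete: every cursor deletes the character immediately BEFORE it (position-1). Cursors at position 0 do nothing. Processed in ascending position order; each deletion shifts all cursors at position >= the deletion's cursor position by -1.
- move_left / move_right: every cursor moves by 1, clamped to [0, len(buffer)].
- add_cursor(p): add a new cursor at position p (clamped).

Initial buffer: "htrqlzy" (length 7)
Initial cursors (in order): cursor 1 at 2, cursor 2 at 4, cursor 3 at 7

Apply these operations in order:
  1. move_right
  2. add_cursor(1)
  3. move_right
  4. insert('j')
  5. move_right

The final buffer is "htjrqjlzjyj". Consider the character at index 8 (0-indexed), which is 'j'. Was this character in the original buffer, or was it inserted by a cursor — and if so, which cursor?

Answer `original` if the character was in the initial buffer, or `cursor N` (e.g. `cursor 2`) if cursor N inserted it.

Answer: cursor 2

Derivation:
After op 1 (move_right): buffer="htrqlzy" (len 7), cursors c1@3 c2@5 c3@7, authorship .......
After op 2 (add_cursor(1)): buffer="htrqlzy" (len 7), cursors c4@1 c1@3 c2@5 c3@7, authorship .......
After op 3 (move_right): buffer="htrqlzy" (len 7), cursors c4@2 c1@4 c2@6 c3@7, authorship .......
After op 4 (insert('j')): buffer="htjrqjlzjyj" (len 11), cursors c4@3 c1@6 c2@9 c3@11, authorship ..4..1..2.3
After op 5 (move_right): buffer="htjrqjlzjyj" (len 11), cursors c4@4 c1@7 c2@10 c3@11, authorship ..4..1..2.3
Authorship (.=original, N=cursor N): . . 4 . . 1 . . 2 . 3
Index 8: author = 2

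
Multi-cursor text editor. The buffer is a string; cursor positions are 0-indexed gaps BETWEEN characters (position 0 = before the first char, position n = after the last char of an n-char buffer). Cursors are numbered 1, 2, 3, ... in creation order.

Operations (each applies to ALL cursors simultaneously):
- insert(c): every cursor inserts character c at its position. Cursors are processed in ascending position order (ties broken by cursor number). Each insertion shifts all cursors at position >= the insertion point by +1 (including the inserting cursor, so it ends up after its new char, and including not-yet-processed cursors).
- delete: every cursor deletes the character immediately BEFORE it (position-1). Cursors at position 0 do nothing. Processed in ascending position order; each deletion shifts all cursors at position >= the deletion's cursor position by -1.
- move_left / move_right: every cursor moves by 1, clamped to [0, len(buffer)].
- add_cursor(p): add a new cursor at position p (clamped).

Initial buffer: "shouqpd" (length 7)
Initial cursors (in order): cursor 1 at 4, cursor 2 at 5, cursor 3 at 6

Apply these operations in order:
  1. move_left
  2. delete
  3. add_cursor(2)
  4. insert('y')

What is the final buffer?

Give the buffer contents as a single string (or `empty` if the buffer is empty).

After op 1 (move_left): buffer="shouqpd" (len 7), cursors c1@3 c2@4 c3@5, authorship .......
After op 2 (delete): buffer="shpd" (len 4), cursors c1@2 c2@2 c3@2, authorship ....
After op 3 (add_cursor(2)): buffer="shpd" (len 4), cursors c1@2 c2@2 c3@2 c4@2, authorship ....
After op 4 (insert('y')): buffer="shyyyypd" (len 8), cursors c1@6 c2@6 c3@6 c4@6, authorship ..1234..

Answer: shyyyypd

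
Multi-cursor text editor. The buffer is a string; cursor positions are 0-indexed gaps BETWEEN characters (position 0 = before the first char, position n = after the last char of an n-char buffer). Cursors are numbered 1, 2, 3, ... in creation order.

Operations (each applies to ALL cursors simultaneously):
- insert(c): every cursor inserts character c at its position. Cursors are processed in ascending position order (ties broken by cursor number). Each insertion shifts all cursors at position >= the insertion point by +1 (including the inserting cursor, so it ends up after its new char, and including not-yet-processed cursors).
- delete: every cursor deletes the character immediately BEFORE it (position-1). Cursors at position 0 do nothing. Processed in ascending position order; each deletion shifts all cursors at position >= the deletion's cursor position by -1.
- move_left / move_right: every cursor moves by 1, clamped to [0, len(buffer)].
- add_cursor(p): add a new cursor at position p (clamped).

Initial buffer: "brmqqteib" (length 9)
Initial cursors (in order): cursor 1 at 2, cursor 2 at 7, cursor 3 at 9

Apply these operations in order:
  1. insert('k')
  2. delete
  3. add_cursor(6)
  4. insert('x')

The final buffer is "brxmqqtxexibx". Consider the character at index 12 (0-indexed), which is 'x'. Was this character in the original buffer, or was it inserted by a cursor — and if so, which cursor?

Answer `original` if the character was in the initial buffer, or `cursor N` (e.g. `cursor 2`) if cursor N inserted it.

After op 1 (insert('k')): buffer="brkmqqtekibk" (len 12), cursors c1@3 c2@9 c3@12, authorship ..1.....2..3
After op 2 (delete): buffer="brmqqteib" (len 9), cursors c1@2 c2@7 c3@9, authorship .........
After op 3 (add_cursor(6)): buffer="brmqqteib" (len 9), cursors c1@2 c4@6 c2@7 c3@9, authorship .........
After op 4 (insert('x')): buffer="brxmqqtxexibx" (len 13), cursors c1@3 c4@8 c2@10 c3@13, authorship ..1....4.2..3
Authorship (.=original, N=cursor N): . . 1 . . . . 4 . 2 . . 3
Index 12: author = 3

Answer: cursor 3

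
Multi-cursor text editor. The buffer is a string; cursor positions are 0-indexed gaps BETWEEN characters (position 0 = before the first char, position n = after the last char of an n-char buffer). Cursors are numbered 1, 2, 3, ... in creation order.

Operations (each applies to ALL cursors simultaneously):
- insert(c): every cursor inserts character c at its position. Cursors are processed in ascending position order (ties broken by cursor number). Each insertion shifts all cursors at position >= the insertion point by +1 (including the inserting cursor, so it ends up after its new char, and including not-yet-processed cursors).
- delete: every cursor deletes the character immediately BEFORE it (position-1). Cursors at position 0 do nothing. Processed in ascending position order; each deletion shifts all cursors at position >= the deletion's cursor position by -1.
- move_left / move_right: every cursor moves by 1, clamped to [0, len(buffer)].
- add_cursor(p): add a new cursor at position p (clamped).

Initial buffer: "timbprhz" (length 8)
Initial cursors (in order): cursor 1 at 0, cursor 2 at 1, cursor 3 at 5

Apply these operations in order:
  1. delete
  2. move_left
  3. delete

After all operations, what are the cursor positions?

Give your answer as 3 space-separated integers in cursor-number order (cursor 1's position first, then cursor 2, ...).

Answer: 0 0 1

Derivation:
After op 1 (delete): buffer="imbrhz" (len 6), cursors c1@0 c2@0 c3@3, authorship ......
After op 2 (move_left): buffer="imbrhz" (len 6), cursors c1@0 c2@0 c3@2, authorship ......
After op 3 (delete): buffer="ibrhz" (len 5), cursors c1@0 c2@0 c3@1, authorship .....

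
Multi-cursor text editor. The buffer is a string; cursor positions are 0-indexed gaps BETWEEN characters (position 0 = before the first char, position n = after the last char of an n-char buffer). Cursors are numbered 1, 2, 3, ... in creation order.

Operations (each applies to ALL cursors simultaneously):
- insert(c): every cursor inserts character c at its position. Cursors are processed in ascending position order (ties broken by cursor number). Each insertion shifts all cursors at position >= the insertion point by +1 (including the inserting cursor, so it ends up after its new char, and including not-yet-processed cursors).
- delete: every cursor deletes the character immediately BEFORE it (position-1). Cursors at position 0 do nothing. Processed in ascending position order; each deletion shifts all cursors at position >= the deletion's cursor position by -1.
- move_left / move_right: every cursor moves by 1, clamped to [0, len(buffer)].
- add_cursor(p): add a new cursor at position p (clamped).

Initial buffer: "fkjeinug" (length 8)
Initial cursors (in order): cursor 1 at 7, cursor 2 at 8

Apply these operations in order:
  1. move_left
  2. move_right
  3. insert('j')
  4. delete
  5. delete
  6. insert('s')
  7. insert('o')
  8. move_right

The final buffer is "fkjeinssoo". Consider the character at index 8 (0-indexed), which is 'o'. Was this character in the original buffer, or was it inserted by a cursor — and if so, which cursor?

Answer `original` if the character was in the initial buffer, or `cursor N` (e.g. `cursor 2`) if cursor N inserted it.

After op 1 (move_left): buffer="fkjeinug" (len 8), cursors c1@6 c2@7, authorship ........
After op 2 (move_right): buffer="fkjeinug" (len 8), cursors c1@7 c2@8, authorship ........
After op 3 (insert('j')): buffer="fkjeinujgj" (len 10), cursors c1@8 c2@10, authorship .......1.2
After op 4 (delete): buffer="fkjeinug" (len 8), cursors c1@7 c2@8, authorship ........
After op 5 (delete): buffer="fkjein" (len 6), cursors c1@6 c2@6, authorship ......
After op 6 (insert('s')): buffer="fkjeinss" (len 8), cursors c1@8 c2@8, authorship ......12
After op 7 (insert('o')): buffer="fkjeinssoo" (len 10), cursors c1@10 c2@10, authorship ......1212
After op 8 (move_right): buffer="fkjeinssoo" (len 10), cursors c1@10 c2@10, authorship ......1212
Authorship (.=original, N=cursor N): . . . . . . 1 2 1 2
Index 8: author = 1

Answer: cursor 1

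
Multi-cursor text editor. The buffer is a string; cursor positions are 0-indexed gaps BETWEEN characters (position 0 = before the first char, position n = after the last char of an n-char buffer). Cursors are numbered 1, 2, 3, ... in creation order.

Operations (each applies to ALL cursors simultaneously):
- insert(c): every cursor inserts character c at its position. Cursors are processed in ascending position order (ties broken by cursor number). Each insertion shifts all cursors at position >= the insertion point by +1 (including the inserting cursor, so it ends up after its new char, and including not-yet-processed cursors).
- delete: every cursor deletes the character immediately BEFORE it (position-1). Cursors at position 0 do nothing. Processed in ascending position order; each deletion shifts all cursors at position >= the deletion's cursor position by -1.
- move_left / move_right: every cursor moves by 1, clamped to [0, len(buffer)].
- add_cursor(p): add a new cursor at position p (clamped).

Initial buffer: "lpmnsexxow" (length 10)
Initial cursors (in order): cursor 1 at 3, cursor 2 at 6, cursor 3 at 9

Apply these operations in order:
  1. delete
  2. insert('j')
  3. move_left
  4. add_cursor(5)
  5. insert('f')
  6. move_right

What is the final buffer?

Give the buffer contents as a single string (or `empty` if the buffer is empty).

Answer: lpfjnsffjxxfjw

Derivation:
After op 1 (delete): buffer="lpnsxxw" (len 7), cursors c1@2 c2@4 c3@6, authorship .......
After op 2 (insert('j')): buffer="lpjnsjxxjw" (len 10), cursors c1@3 c2@6 c3@9, authorship ..1..2..3.
After op 3 (move_left): buffer="lpjnsjxxjw" (len 10), cursors c1@2 c2@5 c3@8, authorship ..1..2..3.
After op 4 (add_cursor(5)): buffer="lpjnsjxxjw" (len 10), cursors c1@2 c2@5 c4@5 c3@8, authorship ..1..2..3.
After op 5 (insert('f')): buffer="lpfjnsffjxxfjw" (len 14), cursors c1@3 c2@8 c4@8 c3@12, authorship ..11..242..33.
After op 6 (move_right): buffer="lpfjnsffjxxfjw" (len 14), cursors c1@4 c2@9 c4@9 c3@13, authorship ..11..242..33.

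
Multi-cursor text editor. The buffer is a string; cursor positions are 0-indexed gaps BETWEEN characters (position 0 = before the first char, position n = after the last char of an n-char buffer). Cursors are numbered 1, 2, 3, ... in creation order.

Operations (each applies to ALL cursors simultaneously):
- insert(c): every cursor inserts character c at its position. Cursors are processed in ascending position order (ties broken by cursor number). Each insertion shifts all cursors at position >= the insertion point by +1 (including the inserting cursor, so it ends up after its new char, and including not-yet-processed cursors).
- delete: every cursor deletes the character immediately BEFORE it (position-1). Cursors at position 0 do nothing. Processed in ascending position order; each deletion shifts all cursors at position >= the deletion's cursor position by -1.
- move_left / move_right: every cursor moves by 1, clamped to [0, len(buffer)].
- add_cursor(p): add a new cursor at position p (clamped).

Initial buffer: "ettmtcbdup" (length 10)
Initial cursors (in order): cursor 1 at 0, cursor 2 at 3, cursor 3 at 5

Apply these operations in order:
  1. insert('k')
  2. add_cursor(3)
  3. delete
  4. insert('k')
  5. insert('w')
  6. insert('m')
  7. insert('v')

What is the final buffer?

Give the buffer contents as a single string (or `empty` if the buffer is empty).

After op 1 (insert('k')): buffer="kettkmtkcbdup" (len 13), cursors c1@1 c2@5 c3@8, authorship 1...2..3.....
After op 2 (add_cursor(3)): buffer="kettkmtkcbdup" (len 13), cursors c1@1 c4@3 c2@5 c3@8, authorship 1...2..3.....
After op 3 (delete): buffer="etmtcbdup" (len 9), cursors c1@0 c4@1 c2@2 c3@4, authorship .........
After op 4 (insert('k')): buffer="kektkmtkcbdup" (len 13), cursors c1@1 c4@3 c2@5 c3@8, authorship 1.4.2..3.....
After op 5 (insert('w')): buffer="kwekwtkwmtkwcbdup" (len 17), cursors c1@2 c4@5 c2@8 c3@12, authorship 11.44.22..33.....
After op 6 (insert('m')): buffer="kwmekwmtkwmmtkwmcbdup" (len 21), cursors c1@3 c4@7 c2@11 c3@16, authorship 111.444.222..333.....
After op 7 (insert('v')): buffer="kwmvekwmvtkwmvmtkwmvcbdup" (len 25), cursors c1@4 c4@9 c2@14 c3@20, authorship 1111.4444.2222..3333.....

Answer: kwmvekwmvtkwmvmtkwmvcbdup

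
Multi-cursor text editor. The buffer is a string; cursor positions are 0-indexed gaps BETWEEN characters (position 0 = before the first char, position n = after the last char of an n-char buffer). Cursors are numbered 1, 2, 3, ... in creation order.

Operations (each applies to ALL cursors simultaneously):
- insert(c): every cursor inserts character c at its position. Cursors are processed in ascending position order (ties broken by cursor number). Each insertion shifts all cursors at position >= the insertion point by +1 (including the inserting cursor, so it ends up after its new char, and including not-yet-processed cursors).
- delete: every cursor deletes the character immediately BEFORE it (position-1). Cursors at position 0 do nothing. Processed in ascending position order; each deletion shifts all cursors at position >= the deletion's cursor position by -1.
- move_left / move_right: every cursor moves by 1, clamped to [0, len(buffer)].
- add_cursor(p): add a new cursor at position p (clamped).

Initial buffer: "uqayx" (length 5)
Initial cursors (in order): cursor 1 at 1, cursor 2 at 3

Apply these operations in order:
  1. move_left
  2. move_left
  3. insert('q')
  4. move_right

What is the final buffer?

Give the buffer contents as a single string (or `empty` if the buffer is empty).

Answer: quqqayx

Derivation:
After op 1 (move_left): buffer="uqayx" (len 5), cursors c1@0 c2@2, authorship .....
After op 2 (move_left): buffer="uqayx" (len 5), cursors c1@0 c2@1, authorship .....
After op 3 (insert('q')): buffer="quqqayx" (len 7), cursors c1@1 c2@3, authorship 1.2....
After op 4 (move_right): buffer="quqqayx" (len 7), cursors c1@2 c2@4, authorship 1.2....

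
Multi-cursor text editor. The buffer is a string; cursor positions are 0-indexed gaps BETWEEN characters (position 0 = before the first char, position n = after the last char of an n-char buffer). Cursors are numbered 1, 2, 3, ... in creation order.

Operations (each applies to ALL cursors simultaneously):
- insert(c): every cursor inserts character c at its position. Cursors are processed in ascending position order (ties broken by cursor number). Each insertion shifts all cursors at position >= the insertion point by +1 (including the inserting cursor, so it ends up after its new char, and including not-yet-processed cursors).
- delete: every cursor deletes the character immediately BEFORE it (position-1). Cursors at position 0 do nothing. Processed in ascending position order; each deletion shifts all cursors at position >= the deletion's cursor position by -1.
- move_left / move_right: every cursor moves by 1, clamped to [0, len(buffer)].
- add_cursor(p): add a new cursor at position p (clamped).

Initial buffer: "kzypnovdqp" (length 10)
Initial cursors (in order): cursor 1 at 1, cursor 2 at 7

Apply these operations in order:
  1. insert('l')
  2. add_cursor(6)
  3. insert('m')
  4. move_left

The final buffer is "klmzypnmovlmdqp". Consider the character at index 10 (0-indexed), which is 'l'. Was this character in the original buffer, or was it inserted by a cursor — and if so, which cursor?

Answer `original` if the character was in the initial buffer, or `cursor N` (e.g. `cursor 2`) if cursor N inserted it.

Answer: cursor 2

Derivation:
After op 1 (insert('l')): buffer="klzypnovldqp" (len 12), cursors c1@2 c2@9, authorship .1......2...
After op 2 (add_cursor(6)): buffer="klzypnovldqp" (len 12), cursors c1@2 c3@6 c2@9, authorship .1......2...
After op 3 (insert('m')): buffer="klmzypnmovlmdqp" (len 15), cursors c1@3 c3@8 c2@12, authorship .11....3..22...
After op 4 (move_left): buffer="klmzypnmovlmdqp" (len 15), cursors c1@2 c3@7 c2@11, authorship .11....3..22...
Authorship (.=original, N=cursor N): . 1 1 . . . . 3 . . 2 2 . . .
Index 10: author = 2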